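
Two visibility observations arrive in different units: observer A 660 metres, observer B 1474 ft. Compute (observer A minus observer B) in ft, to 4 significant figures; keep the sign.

observer A: 660 m = 2165.354 ft.
Difference: 2165.354 − 1474.000 = 691.4 ft.

691.4 ft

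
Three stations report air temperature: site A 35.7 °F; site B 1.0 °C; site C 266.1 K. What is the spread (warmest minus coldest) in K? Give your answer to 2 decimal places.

9.11 K

site A: 35.7 °F = 2.056 °C.
site C: 266.1 K = -7.050 °C.
Spread: 2.056 − (-7.050) = 9.106 °C.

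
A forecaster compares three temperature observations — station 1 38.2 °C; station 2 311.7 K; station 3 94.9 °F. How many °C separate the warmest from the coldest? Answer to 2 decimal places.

3.61 °C

station 2: 311.7 K = 38.550 °C.
station 3: 94.9 °F = 34.944 °C.
Spread: 38.550 − 34.944 = 3.606 °C.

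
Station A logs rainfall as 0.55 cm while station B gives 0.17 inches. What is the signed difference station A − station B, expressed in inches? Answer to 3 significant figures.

station A: 0.55 cm = 0.216535 in.
Difference: 0.216535 − 0.170000 = 0.0465 in.

0.0465 in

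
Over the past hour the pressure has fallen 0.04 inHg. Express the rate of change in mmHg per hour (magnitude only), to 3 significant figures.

0.04 inHg / 1 h × 25.4 mmHg/inHg = 1.02 mmHg/h.

1.02 mmHg per hour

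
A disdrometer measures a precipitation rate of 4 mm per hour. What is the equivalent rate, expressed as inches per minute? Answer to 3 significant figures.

0.00262 in/minute

4 mm/hour × 0.0393701 in/mm × 0.0166667 hour/minute = 0.00262 in/minute.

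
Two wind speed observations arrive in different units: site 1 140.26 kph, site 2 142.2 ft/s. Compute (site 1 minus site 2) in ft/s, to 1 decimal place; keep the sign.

-14.4 ft/s

site 1: 140.26 km/h = 127.825 ft/s.
Difference: 127.825 − 142.200 = -14.4 ft/s.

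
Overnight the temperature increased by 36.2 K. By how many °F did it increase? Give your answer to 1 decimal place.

Converting a difference, only the 9/5 scale factor applies: Δ°F = 36.2 × 1.8 = 65.2 °F.

65.2 °F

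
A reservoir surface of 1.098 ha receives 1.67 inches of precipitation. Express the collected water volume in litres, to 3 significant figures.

Depth: 1.67 in × 25.4 = 42.418 mm.
Area: 1.098 ha = 10980 m².
1 mm over 1 m² is 1 L, so volume = 42.418 × 10980 = 465749.64 L ≈ 466000 L.

466000 litres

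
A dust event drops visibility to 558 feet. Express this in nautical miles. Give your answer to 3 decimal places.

1 ft = 0.000164579 nmi, so 558 × 0.000164579 = 0.092 nmi.

0.092 nmi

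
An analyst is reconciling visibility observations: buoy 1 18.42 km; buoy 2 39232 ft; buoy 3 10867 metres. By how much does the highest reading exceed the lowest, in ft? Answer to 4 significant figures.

24780 ft

buoy 1: 18.42 km = 60433.07 ft.
buoy 3: 10867 m = 35652.89 ft.
Spread: 60433.07 − 35652.89 = 24780 ft.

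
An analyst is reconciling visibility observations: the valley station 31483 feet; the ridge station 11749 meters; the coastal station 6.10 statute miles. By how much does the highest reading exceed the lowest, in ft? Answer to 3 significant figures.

7060 ft

the ridge station: 11749 m = 38546.59 ft.
the coastal station: 6.10 SM = 32208.00 ft.
Spread: 38546.59 − 31483.00 = 7060 ft.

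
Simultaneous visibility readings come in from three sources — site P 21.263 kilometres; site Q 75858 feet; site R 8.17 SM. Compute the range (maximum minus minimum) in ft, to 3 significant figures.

site P: 21.263 km = 69760.50 ft.
site R: 8.17 SM = 43137.60 ft.
Spread: 75858.00 − 43137.60 = 32700 ft.

32700 ft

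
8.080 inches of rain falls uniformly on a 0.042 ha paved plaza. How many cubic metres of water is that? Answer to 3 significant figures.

Depth: 8.080 in × 25.4 = 205.232 mm.
Area: 0.042 ha = 420 m².
1 mm over 1 m² is 1 L, so volume = 205.232 × 420 = 86197.44 L = 86.2 m³.

86.2 cubic metres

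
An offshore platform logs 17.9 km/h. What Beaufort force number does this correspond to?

17.9 km/h = 5.0 m/s, which is Beaufort 3 (gentle breeze, 3.4–5.4 m/s).

Beaufort force 3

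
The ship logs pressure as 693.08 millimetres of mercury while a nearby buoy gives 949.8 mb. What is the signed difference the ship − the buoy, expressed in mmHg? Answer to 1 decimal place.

the buoy: 949.8 mb = 712.408 mmHg.
Difference: 693.080 − 712.408 = -19.3 mmHg.

-19.3 mmHg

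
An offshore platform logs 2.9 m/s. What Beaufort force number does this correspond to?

2.9 m/s lies in the Beaufort 2 band (light breeze, 1.6–3.3 m/s).

Beaufort force 2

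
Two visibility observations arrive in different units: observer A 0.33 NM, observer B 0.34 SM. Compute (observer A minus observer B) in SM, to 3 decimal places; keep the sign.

0.040 SM

observer A: 0.33 nmi = 0.37976 SM.
Difference: 0.37976 − 0.34000 = 0.040 SM.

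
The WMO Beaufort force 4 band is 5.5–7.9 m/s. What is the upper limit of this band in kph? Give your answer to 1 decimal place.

28.4 km/h

5.5–7.9 m/s × 3.6 = 19.8–28.4 km/h.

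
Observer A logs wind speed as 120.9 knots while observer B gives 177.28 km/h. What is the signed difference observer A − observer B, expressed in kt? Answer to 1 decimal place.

25.2 kt

observer B: 177.28 km/h = 95.724 kt.
Difference: 120.900 − 95.724 = 25.2 kt.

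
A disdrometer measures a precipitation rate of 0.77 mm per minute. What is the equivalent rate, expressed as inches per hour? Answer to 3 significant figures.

1.82 in/hour

0.77 mm/minute × 0.0393701 in/mm × 60 minute/hour = 1.82 in/hour.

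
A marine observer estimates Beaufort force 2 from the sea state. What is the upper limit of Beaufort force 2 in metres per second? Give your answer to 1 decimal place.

3.3 m/s

Beaufort 2 (light breeze) spans 1.6–3.3 m/s.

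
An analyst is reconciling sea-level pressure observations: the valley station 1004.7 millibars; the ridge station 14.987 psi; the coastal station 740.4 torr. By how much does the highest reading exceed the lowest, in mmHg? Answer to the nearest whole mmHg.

the valley station: 1004.7 mb = 753.59 mmHg.
the ridge station: 14.987 psi = 775.05 mmHg.
Spread: 775.05 − 740.40 = 35 mmHg.

35 mmHg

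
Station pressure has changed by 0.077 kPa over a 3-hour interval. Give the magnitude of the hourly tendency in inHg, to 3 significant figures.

0.00758 inHg per hour

0.077 kPa / 3 h × 0.2953 inHg/kPa = 0.00758 inHg/h.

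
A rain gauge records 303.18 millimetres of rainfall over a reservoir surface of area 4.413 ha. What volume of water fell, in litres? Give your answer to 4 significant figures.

Area: 4.413 ha = 44130 m².
1 mm over 1 m² is 1 L, so volume = 303.18 × 44130 = 13379333 L ≈ 13380000 L.

13380000 litres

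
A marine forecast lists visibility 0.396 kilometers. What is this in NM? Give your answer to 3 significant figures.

0.214 nmi

1 km = 0.539957 nmi, so 0.396 × 0.539957 = 0.214 nmi.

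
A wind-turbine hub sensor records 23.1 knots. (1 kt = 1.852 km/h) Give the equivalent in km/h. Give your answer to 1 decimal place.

42.8 km/h

1 kt = 1.852 km/h, so 23.1 × 1.852 = 42.8 km/h.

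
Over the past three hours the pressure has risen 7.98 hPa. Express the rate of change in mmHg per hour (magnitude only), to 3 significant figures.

2.00 mmHg per hour

7.98 hPa / 3 h × 0.750062 mmHg/hPa = 2.00 mmHg/h.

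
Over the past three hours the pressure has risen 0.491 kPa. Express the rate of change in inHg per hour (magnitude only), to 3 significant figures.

0.0483 inHg per hour

0.491 kPa / 3 h × 0.2953 inHg/kPa = 0.0483 inHg/h.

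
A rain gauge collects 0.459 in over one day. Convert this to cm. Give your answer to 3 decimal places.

1 in = 2.54 cm, so 0.459 × 2.54 = 1.166 cm.

1.166 cm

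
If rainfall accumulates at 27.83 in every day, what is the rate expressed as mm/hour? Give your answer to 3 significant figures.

27.83 in/day × 25.4 mm/in × 0.0416667 day/hour = 29.5 mm/hour.

29.5 mm/hour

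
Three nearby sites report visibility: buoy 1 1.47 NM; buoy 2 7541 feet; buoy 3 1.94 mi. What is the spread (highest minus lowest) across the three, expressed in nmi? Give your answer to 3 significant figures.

buoy 2: 7541 ft = 1.24109 nmi.
buoy 3: 1.94 SM = 1.68581 nmi.
Spread: 1.68581 − 1.24109 = 0.445 nmi.

0.445 nmi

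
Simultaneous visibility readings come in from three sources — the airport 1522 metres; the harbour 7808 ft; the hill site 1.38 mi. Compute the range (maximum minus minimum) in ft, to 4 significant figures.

the airport: 1522 m = 4993.44 ft.
the hill site: 1.38 SM = 7286.40 ft.
Spread: 7808.00 − 4993.44 = 2815 ft.

2815 ft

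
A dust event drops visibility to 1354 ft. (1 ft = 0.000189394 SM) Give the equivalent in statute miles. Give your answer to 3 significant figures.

0.256 SM

1 ft = 0.000189394 SM, so 1354 × 0.000189394 = 0.256 SM.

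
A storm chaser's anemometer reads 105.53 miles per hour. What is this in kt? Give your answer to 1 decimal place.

1 mph = 0.868976 kt, so 105.53 × 0.868976 = 91.7 kt.

91.7 kt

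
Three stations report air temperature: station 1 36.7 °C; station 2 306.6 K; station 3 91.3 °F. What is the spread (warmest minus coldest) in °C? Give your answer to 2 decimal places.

3.76 °C

station 2: 306.6 K = 33.450 °C.
station 3: 91.3 °F = 32.944 °C.
Spread: 36.700 − 32.944 = 3.756 °C.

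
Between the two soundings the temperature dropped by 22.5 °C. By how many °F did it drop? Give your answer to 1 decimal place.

40.5 °F

For a temperature change the 32° offset cancels: Δ°F = 22.5 × 1.8 = 40.5 °F.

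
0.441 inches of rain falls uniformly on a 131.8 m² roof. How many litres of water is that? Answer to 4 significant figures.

1476 litres

Depth: 0.441 in × 25.4 = 11.2014 mm.
1 mm over 1 m² is 1 L, so volume = 11.2014 × 131.8 = 1476.3445 L ≈ 1476 L.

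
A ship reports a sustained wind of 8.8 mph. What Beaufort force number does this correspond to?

8.8 mph = 3.9 m/s, which is Beaufort 3 (gentle breeze, 3.4–5.4 m/s).

Beaufort force 3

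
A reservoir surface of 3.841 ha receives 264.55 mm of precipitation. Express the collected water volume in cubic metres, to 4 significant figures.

Area: 3.841 ha = 38410 m².
1 mm over 1 m² is 1 L, so volume = 264.55 × 38410 = 10161366 L = 10160 m³.

10160 cubic metres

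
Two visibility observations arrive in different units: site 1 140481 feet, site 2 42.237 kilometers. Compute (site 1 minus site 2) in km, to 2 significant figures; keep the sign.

site 1: 140481 ft = 42.8186 km.
Difference: 42.8186 − 42.2370 = 0.58 km.

0.58 km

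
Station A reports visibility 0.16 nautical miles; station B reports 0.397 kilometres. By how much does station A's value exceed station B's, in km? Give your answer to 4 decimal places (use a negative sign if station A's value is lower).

station A: 0.16 nmi = 0.296320 km.
Difference: 0.296320 − 0.397000 = -0.1007 km.

-0.1007 km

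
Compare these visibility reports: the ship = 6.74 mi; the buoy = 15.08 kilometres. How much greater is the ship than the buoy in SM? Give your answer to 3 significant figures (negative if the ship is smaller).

-2.63 SM

the buoy: 15.08 km = 9.3703 SM.
Difference: 6.7400 − 9.3703 = -2.63 SM.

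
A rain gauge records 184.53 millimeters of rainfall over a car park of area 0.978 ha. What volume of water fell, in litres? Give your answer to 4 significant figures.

1805000 litres

Area: 0.978 ha = 9780 m².
1 mm over 1 m² is 1 L, so volume = 184.53 × 9780 = 1804703.4 L ≈ 1805000 L.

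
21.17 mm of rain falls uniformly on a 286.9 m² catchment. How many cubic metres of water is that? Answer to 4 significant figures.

6.074 cubic metres

1 mm over 1 m² is 1 L, so volume = 21.17 × 286.9 = 6073.673 L = 6.074 m³.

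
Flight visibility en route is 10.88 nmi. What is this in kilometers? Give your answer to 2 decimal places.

1 nmi = 1.852 km, so 10.88 × 1.852 = 20.15 km.

20.15 km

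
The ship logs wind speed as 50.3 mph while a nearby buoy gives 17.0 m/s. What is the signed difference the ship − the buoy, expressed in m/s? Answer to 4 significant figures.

the ship: 50.3 mph = 22.48611 m/s.
Difference: 22.48611 − 17.00000 = 5.486 m/s.

5.486 m/s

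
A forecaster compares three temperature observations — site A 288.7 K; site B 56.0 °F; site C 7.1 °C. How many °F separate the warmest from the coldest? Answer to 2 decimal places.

15.21 °F

site A: 288.7 K = 15.550 °C.
site B: 56.0 °F = 13.333 °C.
Spread: 15.550 − 7.100 = 8.450 °C = 15.21 °F.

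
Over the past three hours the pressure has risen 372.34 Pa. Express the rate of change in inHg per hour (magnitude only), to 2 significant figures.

0.037 inHg per hour

372.34 Pa / 3 h × 0.0002953 inHg/Pa = 0.037 inHg/h.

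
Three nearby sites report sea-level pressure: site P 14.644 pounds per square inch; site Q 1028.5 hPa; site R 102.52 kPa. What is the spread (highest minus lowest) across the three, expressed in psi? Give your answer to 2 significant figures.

site Q: 1028.5 hPa = 14.9171 psi.
site R: 102.52 kPa = 14.8693 psi.
Spread: 14.9171 − 14.6440 = 0.27 psi.

0.27 psi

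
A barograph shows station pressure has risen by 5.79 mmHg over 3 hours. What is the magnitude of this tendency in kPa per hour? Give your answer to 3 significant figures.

5.79 mmHg / 3 h × 0.133322 kPa/mmHg = 0.257 kPa/h.

0.257 kPa per hour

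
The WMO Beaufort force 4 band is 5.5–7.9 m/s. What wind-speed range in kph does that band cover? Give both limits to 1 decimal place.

5.5–7.9 m/s × 3.6 = 19.8–28.4 km/h.

19.8 to 28.4 km/h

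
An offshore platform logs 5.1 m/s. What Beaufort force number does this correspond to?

Beaufort force 3

5.1 m/s lies in the Beaufort 3 band (gentle breeze, 3.4–5.4 m/s).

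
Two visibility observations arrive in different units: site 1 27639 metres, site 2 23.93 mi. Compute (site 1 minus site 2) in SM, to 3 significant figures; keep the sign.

-6.76 SM

site 1: 27639 m = 17.1741 SM.
Difference: 17.1741 − 23.9300 = -6.76 SM.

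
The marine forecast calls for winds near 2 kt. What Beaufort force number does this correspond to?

Beaufort force 1

2 kt lies in the Beaufort 1 band (light air, 1–3 kt).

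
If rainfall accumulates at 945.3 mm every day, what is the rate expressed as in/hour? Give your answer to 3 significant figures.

945.3 mm/day × 0.0393701 in/mm × 0.0416667 day/hour = 1.55 in/hour.

1.55 in/hour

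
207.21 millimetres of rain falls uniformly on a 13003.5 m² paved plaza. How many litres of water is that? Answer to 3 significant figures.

2690000 litres

1 mm over 1 m² is 1 L, so volume = 207.21 × 13003.5 = 2694455.2 L ≈ 2690000 L.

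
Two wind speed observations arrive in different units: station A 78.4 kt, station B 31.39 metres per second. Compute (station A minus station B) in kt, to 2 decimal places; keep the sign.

station B: 31.39 m/s = 61.0173 kt.
Difference: 78.4000 − 61.0173 = 17.38 kt.

17.38 kt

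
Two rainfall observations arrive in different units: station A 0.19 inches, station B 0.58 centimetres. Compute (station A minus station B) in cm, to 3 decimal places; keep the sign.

-0.097 cm

station A: 0.19 in = 0.48260 cm.
Difference: 0.48260 − 0.58000 = -0.097 cm.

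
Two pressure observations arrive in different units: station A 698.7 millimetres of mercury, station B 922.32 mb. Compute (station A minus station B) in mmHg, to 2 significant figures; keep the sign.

6.9 mmHg

station B: 922.32 mb = 691.797 mmHg.
Difference: 698.700 − 691.797 = 6.9 mmHg.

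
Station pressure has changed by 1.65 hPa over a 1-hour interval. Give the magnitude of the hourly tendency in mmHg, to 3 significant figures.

1.65 hPa / 1 h × 0.750062 mmHg/hPa = 1.24 mmHg/h.

1.24 mmHg per hour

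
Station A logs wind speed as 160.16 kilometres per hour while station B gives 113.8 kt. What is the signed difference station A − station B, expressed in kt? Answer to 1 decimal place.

-27.3 kt

station A: 160.16 km/h = 86.479 kt.
Difference: 86.479 − 113.800 = -27.3 kt.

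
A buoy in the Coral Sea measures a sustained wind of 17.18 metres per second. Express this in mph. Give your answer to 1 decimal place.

1 m/s = 2.23694 mph, so 17.18 × 2.23694 = 38.4 mph.

38.4 mph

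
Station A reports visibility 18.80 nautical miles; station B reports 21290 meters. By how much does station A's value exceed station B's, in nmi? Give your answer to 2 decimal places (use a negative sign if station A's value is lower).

station B: 21290 m = 11.4957 nmi.
Difference: 18.8000 − 11.4957 = 7.30 nmi.

7.30 nmi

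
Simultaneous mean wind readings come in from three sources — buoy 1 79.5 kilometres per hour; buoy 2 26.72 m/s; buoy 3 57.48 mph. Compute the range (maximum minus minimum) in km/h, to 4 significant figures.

buoy 2: 26.72 m/s = 96.1920 km/h.
buoy 3: 57.48 mph = 92.5051 km/h.
Spread: 96.1920 − 79.5000 = 16.69 km/h.

16.69 km/h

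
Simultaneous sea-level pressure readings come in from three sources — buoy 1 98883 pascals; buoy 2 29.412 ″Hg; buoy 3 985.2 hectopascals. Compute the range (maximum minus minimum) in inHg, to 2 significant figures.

buoy 1: 98883 Pa = 29.2001 inHg.
buoy 3: 985.2 hPa = 29.0929 inHg.
Spread: 29.4120 − 29.0929 = 0.32 inHg.

0.32 inHg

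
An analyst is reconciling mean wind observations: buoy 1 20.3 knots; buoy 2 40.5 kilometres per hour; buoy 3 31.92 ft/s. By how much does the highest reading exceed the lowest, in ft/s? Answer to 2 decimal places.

buoy 1: 20.3 kt = 34.2625 ft/s.
buoy 2: 40.5 km/h = 36.9094 ft/s.
Spread: 36.9094 − 31.9200 = 4.99 ft/s.

4.99 ft/s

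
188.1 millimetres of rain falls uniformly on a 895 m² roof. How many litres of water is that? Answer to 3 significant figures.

168000 litres

1 mm over 1 m² is 1 L, so volume = 188.1 × 895 = 168349.5 L ≈ 168000 L.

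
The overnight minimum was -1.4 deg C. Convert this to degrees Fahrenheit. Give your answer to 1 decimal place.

°F = °C × 9/5 + 32 = -1.4 × 1.8 + 32 = 29.5 °F.

29.5 °F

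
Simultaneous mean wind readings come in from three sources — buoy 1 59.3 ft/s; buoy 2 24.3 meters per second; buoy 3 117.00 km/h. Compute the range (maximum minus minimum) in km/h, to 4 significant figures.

51.93 km/h

buoy 1: 59.3 ft/s = 65.0687 km/h.
buoy 2: 24.3 m/s = 87.4800 km/h.
Spread: 117.0000 − 65.0687 = 51.93 km/h.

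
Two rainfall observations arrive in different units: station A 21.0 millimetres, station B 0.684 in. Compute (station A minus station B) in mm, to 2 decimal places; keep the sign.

3.63 mm

station B: 0.684 in = 17.3736 mm.
Difference: 21.0000 − 17.3736 = 3.63 mm.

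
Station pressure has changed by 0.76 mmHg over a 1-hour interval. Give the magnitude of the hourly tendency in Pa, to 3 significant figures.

101 Pa per hour

0.76 mmHg / 1 h × 133.322 Pa/mmHg = 101 Pa/h.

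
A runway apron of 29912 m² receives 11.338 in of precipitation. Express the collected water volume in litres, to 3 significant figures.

Depth: 11.338 in × 25.4 = 287.9852 mm.
1 mm over 1 m² is 1 L, so volume = 287.9852 × 29912 = 8614213.3 L ≈ 8610000 L.

8610000 litres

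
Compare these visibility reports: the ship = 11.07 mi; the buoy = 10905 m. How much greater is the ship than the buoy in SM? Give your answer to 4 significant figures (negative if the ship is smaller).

4.294 SM

the buoy: 10905 m = 6.77605 SM.
Difference: 11.07000 − 6.77605 = 4.294 SM.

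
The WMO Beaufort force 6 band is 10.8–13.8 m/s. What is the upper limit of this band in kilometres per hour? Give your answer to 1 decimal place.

49.7 km/h

10.8–13.8 m/s × 3.6 = 38.9–49.7 km/h.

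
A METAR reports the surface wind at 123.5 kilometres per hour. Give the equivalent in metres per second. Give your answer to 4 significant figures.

34.31 m/s

1 km/h = 0.277778 m/s, so 123.5 × 0.277778 = 34.31 m/s.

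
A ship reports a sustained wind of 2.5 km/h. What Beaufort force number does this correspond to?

2.5 km/h = 0.7 m/s, which is Beaufort 1 (light air, 0.3–1.5 m/s).

Beaufort force 1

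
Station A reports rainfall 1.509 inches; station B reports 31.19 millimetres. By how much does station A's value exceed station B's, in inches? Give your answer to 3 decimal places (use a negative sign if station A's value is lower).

station B: 31.19 mm = 1.22795 in.
Difference: 1.50900 − 1.22795 = 0.281 in.

0.281 in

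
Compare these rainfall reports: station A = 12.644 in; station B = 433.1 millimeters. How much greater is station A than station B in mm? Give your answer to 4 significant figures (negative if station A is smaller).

-111.9 mm

station A: 12.644 in = 321.158 mm.
Difference: 321.158 − 433.100 = -111.9 mm.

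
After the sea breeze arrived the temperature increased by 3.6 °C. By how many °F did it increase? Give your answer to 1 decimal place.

6.5 °F

Converting a difference, only the 9/5 scale factor applies: Δ°F = 3.6 × 1.8 = 6.5 °F.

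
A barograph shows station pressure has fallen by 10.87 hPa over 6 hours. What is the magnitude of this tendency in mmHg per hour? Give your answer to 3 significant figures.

1.36 mmHg per hour

10.87 hPa / 6 h × 0.750062 mmHg/hPa = 1.36 mmHg/h.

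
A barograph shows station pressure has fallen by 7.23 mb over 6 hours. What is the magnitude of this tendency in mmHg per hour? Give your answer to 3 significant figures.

7.23 mb / 6 h × 0.750062 mmHg/mb = 0.904 mmHg/h.

0.904 mmHg per hour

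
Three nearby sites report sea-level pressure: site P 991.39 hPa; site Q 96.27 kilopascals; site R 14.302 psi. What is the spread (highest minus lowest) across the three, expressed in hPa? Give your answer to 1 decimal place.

site Q: 96.27 kPa = 962.700 hPa.
site R: 14.302 psi = 986.088 hPa.
Spread: 991.390 − 962.700 = 28.7 hPa.

28.7 hPa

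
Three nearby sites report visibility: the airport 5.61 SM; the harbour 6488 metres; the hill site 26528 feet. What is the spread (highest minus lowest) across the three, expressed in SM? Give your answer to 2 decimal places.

1.58 SM

the harbour: 6488 m = 4.0315 SM.
the hill site: 26528 ft = 5.0242 SM.
Spread: 5.6100 − 4.0315 = 1.58 SM.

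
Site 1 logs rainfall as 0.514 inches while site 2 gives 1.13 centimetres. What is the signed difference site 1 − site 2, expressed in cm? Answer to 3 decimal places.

0.176 cm

site 1: 0.514 in = 1.30556 cm.
Difference: 1.30556 − 1.13000 = 0.176 cm.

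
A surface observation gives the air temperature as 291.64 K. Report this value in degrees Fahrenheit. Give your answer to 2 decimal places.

65.28 °F

First to °C: 18.49 °C.
Then to °F: 65.28 °F.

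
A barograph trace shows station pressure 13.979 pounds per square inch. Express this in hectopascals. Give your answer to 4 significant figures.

1 psi = 68.9476 hPa, so 13.979 × 68.9476 = 963.8 hPa.

963.8 hPa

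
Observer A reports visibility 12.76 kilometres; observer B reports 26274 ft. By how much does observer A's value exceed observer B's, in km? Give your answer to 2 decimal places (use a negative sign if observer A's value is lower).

4.75 km

observer B: 26274 ft = 8.0083 km.
Difference: 12.7600 − 8.0083 = 4.75 km.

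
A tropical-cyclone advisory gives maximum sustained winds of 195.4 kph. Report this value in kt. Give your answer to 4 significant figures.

105.5 kt

1 km/h = 0.539957 kt, so 195.4 × 0.539957 = 105.5 kt.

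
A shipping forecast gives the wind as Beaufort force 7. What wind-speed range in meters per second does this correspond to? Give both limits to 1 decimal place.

Beaufort 7 (near gale) spans 13.9–17.1 m/s.

13.9 to 17.1 m/s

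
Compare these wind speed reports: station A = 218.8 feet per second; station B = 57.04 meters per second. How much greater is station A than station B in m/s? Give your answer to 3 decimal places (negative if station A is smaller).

station A: 218.8 ft/s = 66.69024 m/s.
Difference: 66.69024 − 57.04000 = 9.650 m/s.

9.650 m/s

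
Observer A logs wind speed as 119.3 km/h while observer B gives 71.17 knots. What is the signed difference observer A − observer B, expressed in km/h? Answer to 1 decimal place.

observer B: 71.17 kt = 131.807 km/h.
Difference: 119.300 − 131.807 = -12.5 km/h.

-12.5 km/h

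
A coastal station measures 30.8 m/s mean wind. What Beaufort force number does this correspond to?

30.8 m/s lies in the Beaufort 11 band (violent storm, 28.5–32.6 m/s).

Beaufort force 11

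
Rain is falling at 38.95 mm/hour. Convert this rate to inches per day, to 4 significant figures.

38.95 mm/hour × 0.0393701 in/mm × 24 hour/day = 36.80 in/day.

36.80 in/day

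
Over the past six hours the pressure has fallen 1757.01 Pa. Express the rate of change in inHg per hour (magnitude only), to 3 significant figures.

0.0865 inHg per hour

1757.01 Pa / 6 h × 0.0002953 inHg/Pa = 0.0865 inHg/h.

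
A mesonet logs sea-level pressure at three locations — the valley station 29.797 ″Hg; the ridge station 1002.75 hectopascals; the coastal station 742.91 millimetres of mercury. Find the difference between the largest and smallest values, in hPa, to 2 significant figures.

19 hPa

the valley station: 29.797 inHg = 1009.04 hPa.
the coastal station: 742.91 mmHg = 990.47 hPa.
Spread: 1009.04 − 990.47 = 19 hPa.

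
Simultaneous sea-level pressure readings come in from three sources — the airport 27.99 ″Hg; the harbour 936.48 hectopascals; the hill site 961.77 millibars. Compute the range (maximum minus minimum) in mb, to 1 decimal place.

the airport: 27.99 inHg = 947.850 mb.
the harbour: 936.48 hPa = 936.480 mb.
Spread: 961.770 − 936.480 = 25.3 mb.

25.3 mb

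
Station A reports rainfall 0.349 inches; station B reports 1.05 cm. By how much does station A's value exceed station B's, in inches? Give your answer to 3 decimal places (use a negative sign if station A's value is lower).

-0.064 in

station B: 1.05 cm = 0.41339 in.
Difference: 0.34900 − 0.41339 = -0.064 in.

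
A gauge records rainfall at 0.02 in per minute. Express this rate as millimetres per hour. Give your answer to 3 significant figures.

0.02 in/minute × 25.4 mm/in × 60 minute/hour = 30.5 mm/hour.

30.5 mm/hour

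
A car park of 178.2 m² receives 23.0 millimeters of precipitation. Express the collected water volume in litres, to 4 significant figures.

4099 litres

1 mm over 1 m² is 1 L, so volume = 23 × 178.2 = 4098.6 L ≈ 4099 L.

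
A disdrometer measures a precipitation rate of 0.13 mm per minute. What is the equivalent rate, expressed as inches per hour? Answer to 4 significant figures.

0.3071 in/hour

0.13 mm/minute × 0.0393701 in/mm × 60 minute/hour = 0.3071 in/hour.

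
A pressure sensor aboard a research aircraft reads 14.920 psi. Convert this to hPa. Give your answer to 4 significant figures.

1029 hPa

1 psi = 68.9476 hPa, so 14.920 × 68.9476 = 1029 hPa.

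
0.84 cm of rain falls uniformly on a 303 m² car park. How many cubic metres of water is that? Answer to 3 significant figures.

Depth: 0.84 cm × 10 = 8.4 mm.
1 mm over 1 m² is 1 L, so volume = 8.4 × 303 = 2545.2 L = 2.55 m³.

2.55 cubic metres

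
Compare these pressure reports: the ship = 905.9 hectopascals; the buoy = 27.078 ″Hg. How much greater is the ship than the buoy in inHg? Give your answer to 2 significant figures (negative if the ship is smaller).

the ship: 905.9 hPa = 26.7512 inHg.
Difference: 26.7512 − 27.0780 = -0.33 inHg.

-0.33 inHg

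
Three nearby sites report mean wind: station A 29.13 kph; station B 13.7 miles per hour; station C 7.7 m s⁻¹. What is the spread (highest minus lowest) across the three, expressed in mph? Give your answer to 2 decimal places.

station A: 29.13 km/h = 18.1005 mph.
station C: 7.7 m/s = 17.2244 mph.
Spread: 18.1005 − 13.7000 = 4.40 mph.

4.40 mph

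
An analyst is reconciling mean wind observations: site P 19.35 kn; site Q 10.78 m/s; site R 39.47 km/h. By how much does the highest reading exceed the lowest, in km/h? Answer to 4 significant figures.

3.634 km/h

site P: 19.35 kt = 35.83620 km/h.
site Q: 10.78 m/s = 38.80800 km/h.
Spread: 39.47000 − 35.83620 = 3.634 km/h.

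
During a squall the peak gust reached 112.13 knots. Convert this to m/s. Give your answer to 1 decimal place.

57.7 m/s

1 kt = 0.514444 m/s, so 112.13 × 0.514444 = 57.7 m/s.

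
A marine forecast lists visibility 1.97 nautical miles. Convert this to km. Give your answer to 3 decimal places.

3.648 km

1 nmi = 1.852 km, so 1.97 × 1.852 = 3.648 km.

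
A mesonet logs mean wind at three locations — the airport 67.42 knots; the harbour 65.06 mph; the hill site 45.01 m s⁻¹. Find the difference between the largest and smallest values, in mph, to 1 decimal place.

35.6 mph

the airport: 67.42 kt = 77.586 mph.
the hill site: 45.01 m/s = 100.685 mph.
Spread: 100.685 − 65.060 = 35.6 mph.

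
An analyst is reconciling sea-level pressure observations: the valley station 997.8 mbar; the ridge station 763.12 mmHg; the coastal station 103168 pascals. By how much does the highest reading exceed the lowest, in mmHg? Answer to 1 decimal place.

the valley station: 997.8 mb = 748.411 mmHg.
the coastal station: 103168 Pa = 773.824 mmHg.
Spread: 773.824 − 748.411 = 25.4 mmHg.

25.4 mmHg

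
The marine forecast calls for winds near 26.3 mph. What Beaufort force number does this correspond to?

Beaufort force 6

26.3 mph = 11.8 m/s, which is Beaufort 6 (strong breeze, 10.8–13.8 m/s).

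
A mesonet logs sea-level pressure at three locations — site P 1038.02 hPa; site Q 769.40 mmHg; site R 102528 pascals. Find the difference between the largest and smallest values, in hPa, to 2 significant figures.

13 hPa

site Q: 769.40 mmHg = 1025.78 hPa.
site R: 102528 Pa = 1025.28 hPa.
Spread: 1038.02 − 1025.28 = 13 hPa.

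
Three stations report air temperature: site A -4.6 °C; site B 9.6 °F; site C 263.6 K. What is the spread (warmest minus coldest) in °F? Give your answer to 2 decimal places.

14.12 °F

site B: 9.6 °F = -12.444 °C.
site C: 263.6 K = -9.550 °C.
Spread: (-4.600) − (-12.444) = 7.844 °C = 14.12 °F.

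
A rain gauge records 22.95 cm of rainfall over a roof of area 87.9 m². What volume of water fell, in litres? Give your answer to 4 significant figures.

Depth: 22.95 cm × 10 = 229.5 mm.
1 mm over 1 m² is 1 L, so volume = 229.5 × 87.9 = 20173.05 L ≈ 20170 L.

20170 litres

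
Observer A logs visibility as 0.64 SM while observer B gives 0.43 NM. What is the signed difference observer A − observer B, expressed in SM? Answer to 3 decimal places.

0.145 SM

observer B: 0.43 nmi = 0.49484 SM.
Difference: 0.64000 − 0.49484 = 0.145 SM.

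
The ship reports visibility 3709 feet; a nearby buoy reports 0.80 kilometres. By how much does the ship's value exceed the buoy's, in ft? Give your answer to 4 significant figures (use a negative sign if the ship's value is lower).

the buoy: 0.80 km = 2624.67 ft.
Difference: 3709.00 − 2624.67 = 1084 ft.

1084 ft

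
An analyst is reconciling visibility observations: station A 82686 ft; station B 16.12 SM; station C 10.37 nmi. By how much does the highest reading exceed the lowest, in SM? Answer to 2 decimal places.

4.19 SM

station A: 82686 ft = 15.6602 SM.
station C: 10.37 nmi = 11.9336 SM.
Spread: 16.1200 − 11.9336 = 4.19 SM.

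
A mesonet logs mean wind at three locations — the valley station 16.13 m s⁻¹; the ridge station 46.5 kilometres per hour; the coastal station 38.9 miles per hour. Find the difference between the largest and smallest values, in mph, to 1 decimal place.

the valley station: 16.13 m/s = 36.082 mph.
the ridge station: 46.5 km/h = 28.894 mph.
Spread: 38.900 − 28.894 = 10.0 mph.

10.0 mph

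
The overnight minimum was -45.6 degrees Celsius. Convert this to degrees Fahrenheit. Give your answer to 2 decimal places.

°F = °C × 9/5 + 32 = -45.6 × 1.8 + 32 = -50.08 °F.

-50.08 °F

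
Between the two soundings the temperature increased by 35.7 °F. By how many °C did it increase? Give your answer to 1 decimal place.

A change of 1 °C equals a change of 1.8 °F: Δ°C = 35.7 × 0.5556 = 19.8 °C.

19.8 °C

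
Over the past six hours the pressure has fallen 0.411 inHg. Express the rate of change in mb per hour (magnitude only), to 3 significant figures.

2.32 mb per hour

0.411 inHg / 6 h × 33.8639 mb/inHg = 2.32 mb/h.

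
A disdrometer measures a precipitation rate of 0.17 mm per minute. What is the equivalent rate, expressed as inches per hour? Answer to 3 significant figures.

0.402 in/hour

0.17 mm/minute × 0.0393701 in/mm × 60 minute/hour = 0.402 in/hour.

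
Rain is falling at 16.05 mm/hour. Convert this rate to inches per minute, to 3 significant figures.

0.0105 in/minute

16.05 mm/hour × 0.0393701 in/mm × 0.0166667 hour/minute = 0.0105 in/minute.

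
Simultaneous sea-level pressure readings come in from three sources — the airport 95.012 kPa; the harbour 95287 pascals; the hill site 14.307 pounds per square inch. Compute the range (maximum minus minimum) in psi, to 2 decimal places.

the airport: 95.012 kPa = 13.7803 psi.
the harbour: 95287 Pa = 13.8202 psi.
Spread: 14.3070 − 13.7803 = 0.53 psi.

0.53 psi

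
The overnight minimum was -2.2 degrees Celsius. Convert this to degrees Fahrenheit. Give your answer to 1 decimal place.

28.0 °F

°F = °C × 9/5 + 32 = -2.2 × 1.8 + 32 = 28.0 °F.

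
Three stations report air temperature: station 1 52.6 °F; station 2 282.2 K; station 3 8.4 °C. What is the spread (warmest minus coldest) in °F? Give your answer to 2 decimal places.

station 1: 52.6 °F = 11.444 °C.
station 2: 282.2 K = 9.050 °C.
Spread: 11.444 − 8.400 = 3.044 °C = 5.48 °F.

5.48 °F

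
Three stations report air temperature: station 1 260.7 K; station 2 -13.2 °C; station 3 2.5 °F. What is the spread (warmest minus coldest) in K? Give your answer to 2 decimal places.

3.94 K

station 1: 260.7 K = -12.450 °C.
station 3: 2.5 °F = -16.389 °C.
Spread: (-12.450) − (-16.389) = 3.939 °C.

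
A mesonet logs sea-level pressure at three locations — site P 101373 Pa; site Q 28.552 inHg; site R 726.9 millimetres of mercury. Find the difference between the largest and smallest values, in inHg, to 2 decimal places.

site P: 101373 Pa = 29.9354 inHg.
site R: 726.9 mmHg = 28.6181 inHg.
Spread: 29.9354 − 28.5520 = 1.38 inHg.

1.38 inHg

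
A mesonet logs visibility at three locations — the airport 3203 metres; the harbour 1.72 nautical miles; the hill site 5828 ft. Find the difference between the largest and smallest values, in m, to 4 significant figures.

1427 m

the harbour: 1.72 nmi = 3185.44 m.
the hill site: 5828 ft = 1776.37 m.
Spread: 3203.00 − 1776.37 = 1427 m.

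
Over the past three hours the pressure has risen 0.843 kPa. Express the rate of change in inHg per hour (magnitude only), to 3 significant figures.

0.843 kPa / 3 h × 0.2953 inHg/kPa = 0.0830 inHg/h.

0.0830 inHg per hour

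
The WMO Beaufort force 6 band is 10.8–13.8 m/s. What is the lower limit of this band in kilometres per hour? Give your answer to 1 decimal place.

38.9 km/h

10.8–13.8 m/s × 3.6 = 38.9–49.7 km/h.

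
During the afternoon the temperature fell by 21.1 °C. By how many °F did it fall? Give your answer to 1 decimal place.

38.0 °F

For a temperature change the 32° offset cancels: Δ°F = 21.1 × 1.8 = 38.0 °F.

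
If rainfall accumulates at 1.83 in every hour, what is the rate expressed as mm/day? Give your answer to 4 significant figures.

1116 mm/day

1.83 in/hour × 25.4 mm/in × 24 hour/day = 1116 mm/day.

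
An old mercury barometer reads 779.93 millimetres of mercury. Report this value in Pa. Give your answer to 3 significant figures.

104000 Pa

1 mmHg = 133.322 Pa, so 779.93 × 133.322 = 104000 Pa.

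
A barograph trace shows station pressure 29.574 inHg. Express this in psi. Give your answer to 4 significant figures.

1 inHg = 0.491154 psi, so 29.574 × 0.491154 = 14.53 psi.

14.53 psi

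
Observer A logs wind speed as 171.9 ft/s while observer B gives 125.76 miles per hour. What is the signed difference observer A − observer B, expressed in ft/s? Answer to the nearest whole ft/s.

-13 ft/s

observer B: 125.76 mph = 184.45 ft/s.
Difference: 171.90 − 184.45 = -13 ft/s.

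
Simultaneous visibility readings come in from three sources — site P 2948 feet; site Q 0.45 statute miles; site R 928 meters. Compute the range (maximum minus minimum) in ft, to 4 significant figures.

668.6 ft

site Q: 0.45 SM = 2376.000 ft.
site R: 928 m = 3044.619 ft.
Spread: 3044.619 − 2376.000 = 668.6 ft.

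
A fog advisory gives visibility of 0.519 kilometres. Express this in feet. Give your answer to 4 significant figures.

1 km = 3280.84 ft, so 0.519 × 3280.84 = 1703 ft.

1703 ft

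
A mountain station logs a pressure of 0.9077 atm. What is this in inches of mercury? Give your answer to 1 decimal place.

1 atm = 29.9213 inHg, so 0.9077 × 29.9213 = 27.2 inHg.

27.2 inHg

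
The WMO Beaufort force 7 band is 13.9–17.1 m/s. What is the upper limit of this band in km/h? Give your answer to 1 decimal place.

61.6 km/h

13.9–17.1 m/s × 3.6 = 50.0–61.6 km/h.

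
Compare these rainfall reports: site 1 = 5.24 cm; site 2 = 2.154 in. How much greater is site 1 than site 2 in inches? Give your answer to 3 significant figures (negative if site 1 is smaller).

-0.0910 in

site 1: 5.24 cm = 2.062992 in.
Difference: 2.062992 − 2.154000 = -0.0910 in.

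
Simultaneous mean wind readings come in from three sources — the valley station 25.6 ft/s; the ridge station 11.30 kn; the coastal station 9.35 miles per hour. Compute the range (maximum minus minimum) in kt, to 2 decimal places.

7.04 kt

the valley station: 25.6 ft/s = 15.1676 kt.
the coastal station: 9.35 mph = 8.1249 kt.
Spread: 15.1676 − 8.1249 = 7.04 kt.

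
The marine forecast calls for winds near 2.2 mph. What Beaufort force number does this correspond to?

2.2 mph = 1.0 m/s, which is Beaufort 1 (light air, 0.3–1.5 m/s).

Beaufort force 1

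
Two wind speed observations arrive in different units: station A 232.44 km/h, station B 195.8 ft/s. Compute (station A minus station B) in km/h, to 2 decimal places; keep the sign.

station B: 195.8 ft/s = 214.8474 km/h.
Difference: 232.4400 − 214.8474 = 17.59 km/h.

17.59 km/h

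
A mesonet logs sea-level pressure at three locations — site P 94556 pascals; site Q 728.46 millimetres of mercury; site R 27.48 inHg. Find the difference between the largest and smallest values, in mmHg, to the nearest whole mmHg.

site P: 94556 Pa = 709.23 mmHg.
site R: 27.48 inHg = 697.99 mmHg.
Spread: 728.46 − 697.99 = 30 mmHg.

30 mmHg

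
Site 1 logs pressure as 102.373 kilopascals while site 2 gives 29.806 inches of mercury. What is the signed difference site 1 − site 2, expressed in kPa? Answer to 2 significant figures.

site 2: 29.806 inHg = 100.935 kPa.
Difference: 102.373 − 100.935 = 1.4 kPa.

1.4 kPa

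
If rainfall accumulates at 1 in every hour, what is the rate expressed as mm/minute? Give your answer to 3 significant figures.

1 in/hour × 25.4 mm/in × 0.0166667 hour/minute = 0.423 mm/minute.

0.423 mm/minute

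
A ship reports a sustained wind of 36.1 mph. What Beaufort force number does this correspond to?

Beaufort force 7

36.1 mph = 16.1 m/s, which is Beaufort 7 (near gale, 13.9–17.1 m/s).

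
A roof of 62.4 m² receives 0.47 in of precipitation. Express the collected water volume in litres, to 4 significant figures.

744.9 litres

Depth: 0.47 in × 25.4 = 11.938 mm.
1 mm over 1 m² is 1 L, so volume = 11.938 × 62.4 = 744.9312 L ≈ 744.9 L.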